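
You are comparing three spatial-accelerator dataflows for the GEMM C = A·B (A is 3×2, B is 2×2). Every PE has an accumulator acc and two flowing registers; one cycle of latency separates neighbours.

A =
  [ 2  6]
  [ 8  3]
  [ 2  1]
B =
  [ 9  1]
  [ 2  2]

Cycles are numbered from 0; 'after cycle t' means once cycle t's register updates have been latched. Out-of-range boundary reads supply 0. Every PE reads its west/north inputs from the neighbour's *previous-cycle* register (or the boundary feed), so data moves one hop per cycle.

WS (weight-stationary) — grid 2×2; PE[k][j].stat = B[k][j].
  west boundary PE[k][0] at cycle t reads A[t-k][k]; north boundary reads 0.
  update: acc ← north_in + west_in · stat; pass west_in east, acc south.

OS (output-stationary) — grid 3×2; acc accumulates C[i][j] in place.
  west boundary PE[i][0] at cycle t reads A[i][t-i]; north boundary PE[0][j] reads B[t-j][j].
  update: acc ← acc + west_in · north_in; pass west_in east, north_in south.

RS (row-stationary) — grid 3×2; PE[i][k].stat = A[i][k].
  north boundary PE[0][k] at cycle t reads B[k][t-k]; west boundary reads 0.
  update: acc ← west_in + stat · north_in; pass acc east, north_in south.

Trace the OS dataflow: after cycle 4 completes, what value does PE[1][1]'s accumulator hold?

OS 3×2: PE[1][1] cycle-by-cycle (with neighbour feeds):
  0: (0,1).acc=0  regs=<0,0>
  0: (1,0).acc=0  regs=<0,0>
  0: (1,1).acc=0  regs=<0,0>
  1: (0,1).acc=2  regs=<2,1>
  1: (1,0).acc=72  regs=<8,9>
  1: (1,1).acc=0  regs=<0,0>
  2: (0,1).acc=14  regs=<6,2>
  2: (1,0).acc=78  regs=<3,2>
  2: (1,1).acc=8  regs=<8,1>
  3: (0,1).acc=14  regs=<0,0>
  3: (1,0).acc=78  regs=<0,0>
  3: (1,1).acc=14  regs=<3,2>
  4: (0,1).acc=14  regs=<0,0>
  4: (1,0).acc=78  regs=<0,0>
  4: (1,1).acc=14  regs=<0,0>

PE[1][1].acc = 14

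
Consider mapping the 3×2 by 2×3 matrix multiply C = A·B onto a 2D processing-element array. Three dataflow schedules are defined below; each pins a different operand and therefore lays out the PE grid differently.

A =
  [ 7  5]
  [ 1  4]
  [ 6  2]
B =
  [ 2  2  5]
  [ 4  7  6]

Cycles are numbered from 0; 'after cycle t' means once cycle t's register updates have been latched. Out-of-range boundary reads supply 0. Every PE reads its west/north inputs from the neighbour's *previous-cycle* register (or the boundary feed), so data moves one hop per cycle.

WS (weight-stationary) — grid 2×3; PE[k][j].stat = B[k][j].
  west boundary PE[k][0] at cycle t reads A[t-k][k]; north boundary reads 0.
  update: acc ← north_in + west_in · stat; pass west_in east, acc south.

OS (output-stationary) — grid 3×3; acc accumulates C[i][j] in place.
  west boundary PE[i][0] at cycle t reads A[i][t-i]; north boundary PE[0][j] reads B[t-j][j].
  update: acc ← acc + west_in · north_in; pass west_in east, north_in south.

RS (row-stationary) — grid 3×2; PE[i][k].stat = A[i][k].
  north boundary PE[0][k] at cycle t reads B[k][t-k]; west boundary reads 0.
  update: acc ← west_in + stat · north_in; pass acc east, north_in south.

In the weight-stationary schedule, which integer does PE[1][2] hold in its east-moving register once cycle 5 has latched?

WS on a 2×3 grid — tracing PE[1][2] and its feeders:
  c0 r0c2: 0 / 0 / 0
  c0 r1c1: 0 / 0 / 0
  c0 r1c2: 0 / 0 / 0
  c1 r0c2: 0 / 0 / 0
  c1 r1c1: 0 / 0 / 0
  c1 r1c2: 0 / 0 / 0
  c2 r0c2: 35 / 7 / 35
  c2 r1c1: 49 / 5 / 49
  c2 r1c2: 0 / 0 / 0
  c3 r0c2: 5 / 1 / 5
  c3 r1c1: 30 / 4 / 30
  c3 r1c2: 65 / 5 / 65
  c4 r0c2: 30 / 6 / 30
  c4 r1c1: 26 / 2 / 26
  c4 r1c2: 29 / 4 / 29
  c5 r0c2: 0 / 0 / 0
  c5 r1c1: 0 / 0 / 0
  c5 r1c2: 42 / 2 / 42

register = 2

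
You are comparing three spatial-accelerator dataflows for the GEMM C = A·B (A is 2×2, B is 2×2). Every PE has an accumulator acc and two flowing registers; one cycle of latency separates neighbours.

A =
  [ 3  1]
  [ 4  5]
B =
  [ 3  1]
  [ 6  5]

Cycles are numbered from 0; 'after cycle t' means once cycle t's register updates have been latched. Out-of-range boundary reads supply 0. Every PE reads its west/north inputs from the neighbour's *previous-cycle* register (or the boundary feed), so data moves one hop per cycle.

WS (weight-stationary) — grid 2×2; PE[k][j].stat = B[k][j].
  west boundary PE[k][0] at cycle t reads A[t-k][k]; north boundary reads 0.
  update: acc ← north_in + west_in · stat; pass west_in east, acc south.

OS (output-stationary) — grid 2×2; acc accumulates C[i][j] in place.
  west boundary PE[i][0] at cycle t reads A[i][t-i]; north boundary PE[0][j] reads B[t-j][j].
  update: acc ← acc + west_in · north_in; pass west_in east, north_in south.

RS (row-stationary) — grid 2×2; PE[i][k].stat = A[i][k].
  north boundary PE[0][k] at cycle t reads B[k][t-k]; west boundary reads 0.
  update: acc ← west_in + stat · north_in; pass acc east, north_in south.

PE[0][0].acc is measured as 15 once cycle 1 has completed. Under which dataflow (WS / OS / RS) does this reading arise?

WS (2×2 grid), PE[0][0]:
  0: (0,0).acc=9  regs=<3,9>
  1: (0,0).acc=12  regs=<4,12>
OS (2×2 grid), PE[0][0]:
  0: (0,0).acc=9  regs=<3,3>
  1: (0,0).acc=15  regs=<1,6>
RS (2×2 grid), PE[0][0]:
  0: (0,0).acc=9  regs=<9,3>
  1: (0,0).acc=3  regs=<3,1>

dataflow = OS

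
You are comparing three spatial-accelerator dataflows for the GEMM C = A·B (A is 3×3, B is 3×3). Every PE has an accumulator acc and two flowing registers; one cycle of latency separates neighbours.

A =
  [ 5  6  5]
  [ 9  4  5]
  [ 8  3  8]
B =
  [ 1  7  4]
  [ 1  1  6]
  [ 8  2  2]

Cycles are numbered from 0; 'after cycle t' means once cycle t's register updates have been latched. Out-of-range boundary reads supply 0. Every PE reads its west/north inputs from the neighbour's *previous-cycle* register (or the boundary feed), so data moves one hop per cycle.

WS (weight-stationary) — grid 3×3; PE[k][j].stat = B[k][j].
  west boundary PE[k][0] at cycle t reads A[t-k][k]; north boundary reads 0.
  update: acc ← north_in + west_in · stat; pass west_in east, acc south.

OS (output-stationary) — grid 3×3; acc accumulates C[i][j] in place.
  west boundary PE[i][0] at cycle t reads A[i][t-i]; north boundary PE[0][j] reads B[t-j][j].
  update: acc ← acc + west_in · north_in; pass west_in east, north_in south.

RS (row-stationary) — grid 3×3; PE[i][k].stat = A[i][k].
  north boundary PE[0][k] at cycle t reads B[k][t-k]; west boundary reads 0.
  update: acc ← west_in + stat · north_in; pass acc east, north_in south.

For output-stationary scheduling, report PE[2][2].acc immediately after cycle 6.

OS on a 3×3 grid — tracing PE[2][2] and its feeders:
  t=0 PE[1][2]: acc=0 h=0 v=0
  t=0 PE[2][1]: acc=0 h=0 v=0
  t=0 PE[2][2]: acc=0 h=0 v=0
  t=1 PE[1][2]: acc=0 h=0 v=0
  t=1 PE[2][1]: acc=0 h=0 v=0
  t=1 PE[2][2]: acc=0 h=0 v=0
  t=2 PE[1][2]: acc=0 h=0 v=0
  t=2 PE[2][1]: acc=0 h=0 v=0
  t=2 PE[2][2]: acc=0 h=0 v=0
  t=3 PE[1][2]: acc=36 h=9 v=4
  t=3 PE[2][1]: acc=56 h=8 v=7
  t=3 PE[2][2]: acc=0 h=0 v=0
  t=4 PE[1][2]: acc=60 h=4 v=6
  t=4 PE[2][1]: acc=59 h=3 v=1
  t=4 PE[2][2]: acc=32 h=8 v=4
  t=5 PE[1][2]: acc=70 h=5 v=2
  t=5 PE[2][1]: acc=75 h=8 v=2
  t=5 PE[2][2]: acc=50 h=3 v=6
  t=6 PE[1][2]: acc=70 h=0 v=0
  t=6 PE[2][1]: acc=75 h=0 v=0
  t=6 PE[2][2]: acc=66 h=8 v=2

PE[2][2].acc = 66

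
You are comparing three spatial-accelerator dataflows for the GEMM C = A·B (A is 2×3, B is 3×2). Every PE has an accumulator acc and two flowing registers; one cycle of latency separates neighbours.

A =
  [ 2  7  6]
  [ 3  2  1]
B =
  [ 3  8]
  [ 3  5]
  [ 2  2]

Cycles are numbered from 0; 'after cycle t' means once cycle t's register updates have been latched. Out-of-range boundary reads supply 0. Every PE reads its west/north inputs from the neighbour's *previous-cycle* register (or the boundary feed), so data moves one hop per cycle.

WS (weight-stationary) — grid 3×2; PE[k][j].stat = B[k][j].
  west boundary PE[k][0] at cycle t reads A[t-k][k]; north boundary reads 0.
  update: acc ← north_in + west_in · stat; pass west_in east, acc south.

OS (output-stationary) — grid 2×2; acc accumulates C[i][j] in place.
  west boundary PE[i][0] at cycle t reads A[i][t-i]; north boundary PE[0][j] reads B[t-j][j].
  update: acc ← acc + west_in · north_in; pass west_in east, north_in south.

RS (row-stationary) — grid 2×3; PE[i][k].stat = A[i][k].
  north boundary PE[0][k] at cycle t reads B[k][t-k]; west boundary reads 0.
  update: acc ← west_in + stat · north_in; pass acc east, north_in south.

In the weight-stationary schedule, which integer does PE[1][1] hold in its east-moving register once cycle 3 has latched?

register = 2

WS on a 3×2 grid — tracing PE[1][1] and its feeders:
  after 0 — PE[0][1] acc=0, pass-E 0, pass-S 0
  after 0 — PE[1][0] acc=0, pass-E 0, pass-S 0
  after 0 — PE[1][1] acc=0, pass-E 0, pass-S 0
  after 1 — PE[0][1] acc=16, pass-E 2, pass-S 16
  after 1 — PE[1][0] acc=27, pass-E 7, pass-S 27
  after 1 — PE[1][1] acc=0, pass-E 0, pass-S 0
  after 2 — PE[0][1] acc=24, pass-E 3, pass-S 24
  after 2 — PE[1][0] acc=15, pass-E 2, pass-S 15
  after 2 — PE[1][1] acc=51, pass-E 7, pass-S 51
  after 3 — PE[0][1] acc=0, pass-E 0, pass-S 0
  after 3 — PE[1][0] acc=0, pass-E 0, pass-S 0
  after 3 — PE[1][1] acc=34, pass-E 2, pass-S 34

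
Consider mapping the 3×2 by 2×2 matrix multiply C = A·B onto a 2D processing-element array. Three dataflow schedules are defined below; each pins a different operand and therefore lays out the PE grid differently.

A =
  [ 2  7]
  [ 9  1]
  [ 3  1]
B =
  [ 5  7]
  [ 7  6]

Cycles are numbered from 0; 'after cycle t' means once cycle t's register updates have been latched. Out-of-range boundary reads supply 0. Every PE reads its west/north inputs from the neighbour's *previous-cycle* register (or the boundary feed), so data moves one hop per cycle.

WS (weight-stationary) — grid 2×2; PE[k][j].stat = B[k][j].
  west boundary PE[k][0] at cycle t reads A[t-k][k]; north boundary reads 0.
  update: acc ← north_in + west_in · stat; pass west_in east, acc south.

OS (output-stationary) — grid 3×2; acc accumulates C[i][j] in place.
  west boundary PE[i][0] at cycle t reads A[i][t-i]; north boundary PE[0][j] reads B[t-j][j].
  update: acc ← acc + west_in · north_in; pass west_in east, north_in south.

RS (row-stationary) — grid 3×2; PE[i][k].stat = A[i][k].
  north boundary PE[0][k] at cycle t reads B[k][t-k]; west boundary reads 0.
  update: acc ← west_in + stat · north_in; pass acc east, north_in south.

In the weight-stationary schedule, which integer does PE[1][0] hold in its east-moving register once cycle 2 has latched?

WS (2×2). Following PE[1][0] plus its west/north inputs:
  after 0 — PE[0][0] acc=10, pass-E 2, pass-S 10
  after 0 — PE[1][0] acc=0, pass-E 0, pass-S 0
  after 1 — PE[0][0] acc=45, pass-E 9, pass-S 45
  after 1 — PE[1][0] acc=59, pass-E 7, pass-S 59
  after 2 — PE[0][0] acc=15, pass-E 3, pass-S 15
  after 2 — PE[1][0] acc=52, pass-E 1, pass-S 52

register = 1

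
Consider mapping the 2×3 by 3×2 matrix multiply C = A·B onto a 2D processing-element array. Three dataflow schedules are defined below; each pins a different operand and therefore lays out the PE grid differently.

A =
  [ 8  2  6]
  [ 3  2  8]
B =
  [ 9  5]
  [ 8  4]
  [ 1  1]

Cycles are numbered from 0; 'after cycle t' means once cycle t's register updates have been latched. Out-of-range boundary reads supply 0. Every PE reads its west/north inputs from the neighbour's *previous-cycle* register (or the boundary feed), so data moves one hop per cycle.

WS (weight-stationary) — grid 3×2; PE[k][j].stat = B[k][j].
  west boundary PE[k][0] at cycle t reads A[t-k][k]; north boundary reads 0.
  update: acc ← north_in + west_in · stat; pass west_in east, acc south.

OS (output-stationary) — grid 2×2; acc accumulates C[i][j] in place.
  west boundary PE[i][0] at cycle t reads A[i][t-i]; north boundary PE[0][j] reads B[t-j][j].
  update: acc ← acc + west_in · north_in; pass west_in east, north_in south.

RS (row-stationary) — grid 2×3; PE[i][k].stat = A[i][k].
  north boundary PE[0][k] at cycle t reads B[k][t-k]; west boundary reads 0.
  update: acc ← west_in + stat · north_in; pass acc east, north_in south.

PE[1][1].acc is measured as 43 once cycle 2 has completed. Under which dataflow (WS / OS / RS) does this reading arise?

dataflow = RS

— WS: 3×2; PE[1][1] trace:
  @0  [1,1]  acc 0  |  →0  ↓0
  @1  [1,1]  acc 0  |  →0  ↓0
  @2  [1,1]  acc 48  |  →2  ↓48
— OS: 2×2; PE[1][1] trace:
  @0  [1,1]  acc 0  |  →0  ↓0
  @1  [1,1]  acc 0  |  →0  ↓0
  @2  [1,1]  acc 15  |  →3  ↓5
— RS: 2×3; PE[1][1] trace:
  @0  [1,1]  acc 0  |  →0  ↓0
  @1  [1,1]  acc 0  |  →0  ↓0
  @2  [1,1]  acc 43  |  →43  ↓8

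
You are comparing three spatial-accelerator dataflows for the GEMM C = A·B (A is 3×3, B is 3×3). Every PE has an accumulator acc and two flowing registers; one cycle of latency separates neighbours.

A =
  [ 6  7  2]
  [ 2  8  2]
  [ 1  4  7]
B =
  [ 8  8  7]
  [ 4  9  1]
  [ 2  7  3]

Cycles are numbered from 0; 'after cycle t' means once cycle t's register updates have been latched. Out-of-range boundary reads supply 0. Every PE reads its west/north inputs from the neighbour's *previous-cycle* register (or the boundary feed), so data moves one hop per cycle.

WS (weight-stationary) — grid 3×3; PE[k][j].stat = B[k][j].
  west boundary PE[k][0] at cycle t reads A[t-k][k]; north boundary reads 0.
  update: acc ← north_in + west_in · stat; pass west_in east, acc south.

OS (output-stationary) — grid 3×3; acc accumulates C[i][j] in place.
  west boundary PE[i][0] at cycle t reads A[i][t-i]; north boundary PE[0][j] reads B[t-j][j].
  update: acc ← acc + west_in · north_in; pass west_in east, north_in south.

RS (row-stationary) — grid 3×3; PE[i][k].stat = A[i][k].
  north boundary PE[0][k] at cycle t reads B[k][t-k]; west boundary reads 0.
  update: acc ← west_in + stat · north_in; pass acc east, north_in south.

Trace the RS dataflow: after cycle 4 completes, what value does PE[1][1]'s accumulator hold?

RS 3×3: PE[1][1] cycle-by-cycle (with neighbour feeds):
  c0 r0c1: 0 / 0 / 0
  c0 r1c0: 0 / 0 / 0
  c0 r1c1: 0 / 0 / 0
  c1 r0c1: 76 / 76 / 4
  c1 r1c0: 16 / 16 / 8
  c1 r1c1: 0 / 0 / 0
  c2 r0c1: 111 / 111 / 9
  c2 r1c0: 16 / 16 / 8
  c2 r1c1: 48 / 48 / 4
  c3 r0c1: 49 / 49 / 1
  c3 r1c0: 14 / 14 / 7
  c3 r1c1: 88 / 88 / 9
  c4 r0c1: 0 / 0 / 0
  c4 r1c0: 0 / 0 / 0
  c4 r1c1: 22 / 22 / 1

PE[1][1].acc = 22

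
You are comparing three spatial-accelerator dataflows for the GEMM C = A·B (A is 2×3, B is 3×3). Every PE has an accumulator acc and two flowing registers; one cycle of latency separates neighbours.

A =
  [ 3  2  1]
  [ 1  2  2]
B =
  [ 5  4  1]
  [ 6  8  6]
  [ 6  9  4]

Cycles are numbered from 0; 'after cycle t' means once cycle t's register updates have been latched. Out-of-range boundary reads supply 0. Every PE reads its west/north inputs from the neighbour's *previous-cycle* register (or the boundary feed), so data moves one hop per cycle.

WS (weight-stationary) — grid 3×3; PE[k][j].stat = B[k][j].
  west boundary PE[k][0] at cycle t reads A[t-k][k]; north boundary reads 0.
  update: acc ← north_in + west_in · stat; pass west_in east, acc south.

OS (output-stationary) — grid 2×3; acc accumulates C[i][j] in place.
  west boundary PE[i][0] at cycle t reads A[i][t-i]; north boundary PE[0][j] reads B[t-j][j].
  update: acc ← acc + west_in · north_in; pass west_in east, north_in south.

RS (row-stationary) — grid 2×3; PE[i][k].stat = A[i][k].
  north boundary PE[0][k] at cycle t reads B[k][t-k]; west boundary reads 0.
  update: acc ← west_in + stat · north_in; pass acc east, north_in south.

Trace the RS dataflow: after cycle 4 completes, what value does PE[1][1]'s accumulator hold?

RS (2×3). Following PE[1][1] plus its west/north inputs:
  step 0 · PE0,1: acc=0; fwd→0 fwd↓0
  step 0 · PE1,0: acc=0; fwd→0 fwd↓0
  step 0 · PE1,1: acc=0; fwd→0 fwd↓0
  step 1 · PE0,1: acc=27; fwd→27 fwd↓6
  step 1 · PE1,0: acc=5; fwd→5 fwd↓5
  step 1 · PE1,1: acc=0; fwd→0 fwd↓0
  step 2 · PE0,1: acc=28; fwd→28 fwd↓8
  step 2 · PE1,0: acc=4; fwd→4 fwd↓4
  step 2 · PE1,1: acc=17; fwd→17 fwd↓6
  step 3 · PE0,1: acc=15; fwd→15 fwd↓6
  step 3 · PE1,0: acc=1; fwd→1 fwd↓1
  step 3 · PE1,1: acc=20; fwd→20 fwd↓8
  step 4 · PE0,1: acc=0; fwd→0 fwd↓0
  step 4 · PE1,0: acc=0; fwd→0 fwd↓0
  step 4 · PE1,1: acc=13; fwd→13 fwd↓6

PE[1][1].acc = 13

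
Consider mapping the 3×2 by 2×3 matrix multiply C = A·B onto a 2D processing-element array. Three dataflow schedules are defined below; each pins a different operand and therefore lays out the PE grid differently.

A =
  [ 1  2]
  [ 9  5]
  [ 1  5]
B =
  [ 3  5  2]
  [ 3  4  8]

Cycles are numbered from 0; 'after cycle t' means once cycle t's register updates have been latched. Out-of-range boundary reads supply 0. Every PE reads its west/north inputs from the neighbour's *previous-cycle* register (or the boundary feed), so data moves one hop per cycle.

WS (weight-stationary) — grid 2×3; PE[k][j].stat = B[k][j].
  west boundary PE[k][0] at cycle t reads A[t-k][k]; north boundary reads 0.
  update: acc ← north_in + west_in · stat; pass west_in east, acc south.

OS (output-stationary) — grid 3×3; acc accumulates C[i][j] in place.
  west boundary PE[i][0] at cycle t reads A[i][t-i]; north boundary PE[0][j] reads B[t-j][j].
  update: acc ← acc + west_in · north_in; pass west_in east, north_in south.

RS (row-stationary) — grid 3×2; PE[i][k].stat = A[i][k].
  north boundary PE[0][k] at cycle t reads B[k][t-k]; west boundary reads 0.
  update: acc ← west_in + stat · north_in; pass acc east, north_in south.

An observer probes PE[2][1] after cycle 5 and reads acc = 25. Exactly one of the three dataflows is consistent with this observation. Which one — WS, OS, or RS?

dataflow = OS

WS (2×3): PE[2][1] does not exist.
OS [3×3] PE[2][1] across cycles:
  cycle 0: PE[2][1] → acc 0, east 0, south 0
  cycle 1: PE[2][1] → acc 0, east 0, south 0
  cycle 2: PE[2][1] → acc 0, east 0, south 0
  cycle 3: PE[2][1] → acc 5, east 1, south 5
  cycle 4: PE[2][1] → acc 25, east 5, south 4
  cycle 5: PE[2][1] → acc 25, east 0, south 0
RS [3×2] PE[2][1] across cycles:
  cycle 0: PE[2][1] → acc 0, east 0, south 0
  cycle 1: PE[2][1] → acc 0, east 0, south 0
  cycle 2: PE[2][1] → acc 0, east 0, south 0
  cycle 3: PE[2][1] → acc 18, east 18, south 3
  cycle 4: PE[2][1] → acc 25, east 25, south 4
  cycle 5: PE[2][1] → acc 42, east 42, south 8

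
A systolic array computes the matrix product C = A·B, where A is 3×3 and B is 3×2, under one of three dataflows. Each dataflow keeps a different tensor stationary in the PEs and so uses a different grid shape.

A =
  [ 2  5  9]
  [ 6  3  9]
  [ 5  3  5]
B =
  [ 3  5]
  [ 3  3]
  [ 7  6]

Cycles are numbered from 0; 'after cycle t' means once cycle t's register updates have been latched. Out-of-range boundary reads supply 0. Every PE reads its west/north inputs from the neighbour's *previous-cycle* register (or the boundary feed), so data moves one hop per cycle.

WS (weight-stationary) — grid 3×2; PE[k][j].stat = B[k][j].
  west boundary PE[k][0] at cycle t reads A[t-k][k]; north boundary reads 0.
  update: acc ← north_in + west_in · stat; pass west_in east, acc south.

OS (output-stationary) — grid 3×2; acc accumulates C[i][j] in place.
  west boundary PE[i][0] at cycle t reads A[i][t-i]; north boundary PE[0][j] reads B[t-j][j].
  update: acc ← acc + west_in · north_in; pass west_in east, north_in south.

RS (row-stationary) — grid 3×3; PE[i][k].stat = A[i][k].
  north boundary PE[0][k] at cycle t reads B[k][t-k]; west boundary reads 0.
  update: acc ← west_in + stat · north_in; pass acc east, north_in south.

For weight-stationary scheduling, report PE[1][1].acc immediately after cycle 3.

PE[1][1].acc = 39

Tracing WS — 3×2 array, target PE[1][1]:
  step 0 · PE0,1: acc=0; fwd→0 fwd↓0
  step 0 · PE1,0: acc=0; fwd→0 fwd↓0
  step 0 · PE1,1: acc=0; fwd→0 fwd↓0
  step 1 · PE0,1: acc=10; fwd→2 fwd↓10
  step 1 · PE1,0: acc=21; fwd→5 fwd↓21
  step 1 · PE1,1: acc=0; fwd→0 fwd↓0
  step 2 · PE0,1: acc=30; fwd→6 fwd↓30
  step 2 · PE1,0: acc=27; fwd→3 fwd↓27
  step 2 · PE1,1: acc=25; fwd→5 fwd↓25
  step 3 · PE0,1: acc=25; fwd→5 fwd↓25
  step 3 · PE1,0: acc=24; fwd→3 fwd↓24
  step 3 · PE1,1: acc=39; fwd→3 fwd↓39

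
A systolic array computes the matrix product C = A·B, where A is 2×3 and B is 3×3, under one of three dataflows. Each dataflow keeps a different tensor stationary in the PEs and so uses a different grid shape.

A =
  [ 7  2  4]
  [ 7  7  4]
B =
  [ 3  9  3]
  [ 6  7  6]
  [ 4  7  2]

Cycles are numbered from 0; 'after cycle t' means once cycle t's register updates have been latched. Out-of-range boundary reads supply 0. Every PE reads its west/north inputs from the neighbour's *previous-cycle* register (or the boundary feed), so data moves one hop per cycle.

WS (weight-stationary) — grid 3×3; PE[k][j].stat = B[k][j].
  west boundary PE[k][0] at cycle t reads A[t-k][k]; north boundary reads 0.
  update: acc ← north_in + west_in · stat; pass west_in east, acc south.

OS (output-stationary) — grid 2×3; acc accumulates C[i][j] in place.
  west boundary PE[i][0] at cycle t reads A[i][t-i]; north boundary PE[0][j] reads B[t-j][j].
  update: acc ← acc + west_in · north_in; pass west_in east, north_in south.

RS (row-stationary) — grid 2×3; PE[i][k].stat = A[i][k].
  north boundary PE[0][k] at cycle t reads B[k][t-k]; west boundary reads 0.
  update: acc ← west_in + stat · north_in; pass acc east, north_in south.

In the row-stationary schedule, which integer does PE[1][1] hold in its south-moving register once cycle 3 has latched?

register = 7

Tracing RS — 2×3 array, target PE[1][1]:
  0: (0,1).acc=0  regs=<0,0>
  0: (1,0).acc=0  regs=<0,0>
  0: (1,1).acc=0  regs=<0,0>
  1: (0,1).acc=33  regs=<33,6>
  1: (1,0).acc=21  regs=<21,3>
  1: (1,1).acc=0  regs=<0,0>
  2: (0,1).acc=77  regs=<77,7>
  2: (1,0).acc=63  regs=<63,9>
  2: (1,1).acc=63  regs=<63,6>
  3: (0,1).acc=33  regs=<33,6>
  3: (1,0).acc=21  regs=<21,3>
  3: (1,1).acc=112  regs=<112,7>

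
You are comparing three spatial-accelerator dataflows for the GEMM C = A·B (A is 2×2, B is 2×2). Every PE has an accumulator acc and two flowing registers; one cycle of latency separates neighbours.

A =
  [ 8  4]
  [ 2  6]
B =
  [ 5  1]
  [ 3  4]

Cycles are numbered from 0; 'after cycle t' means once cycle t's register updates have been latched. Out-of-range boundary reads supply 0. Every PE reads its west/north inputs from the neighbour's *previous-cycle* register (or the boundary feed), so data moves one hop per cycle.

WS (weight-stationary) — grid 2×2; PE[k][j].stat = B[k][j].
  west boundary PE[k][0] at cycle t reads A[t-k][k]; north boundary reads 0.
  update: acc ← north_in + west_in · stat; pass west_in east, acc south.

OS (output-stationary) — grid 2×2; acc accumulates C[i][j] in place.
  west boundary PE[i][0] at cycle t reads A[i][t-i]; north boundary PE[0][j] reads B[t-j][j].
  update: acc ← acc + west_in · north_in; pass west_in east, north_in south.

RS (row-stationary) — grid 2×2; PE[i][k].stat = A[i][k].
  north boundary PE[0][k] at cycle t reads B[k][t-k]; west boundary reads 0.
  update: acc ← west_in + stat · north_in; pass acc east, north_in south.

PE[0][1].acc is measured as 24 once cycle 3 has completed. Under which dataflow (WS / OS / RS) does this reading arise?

Under WS (2×2), PE[0][1]:
  cycle 0: PE[0][1] → acc 0, east 0, south 0
  cycle 1: PE[0][1] → acc 8, east 8, south 8
  cycle 2: PE[0][1] → acc 2, east 2, south 2
  cycle 3: PE[0][1] → acc 0, east 0, south 0
Under OS (2×2), PE[0][1]:
  cycle 0: PE[0][1] → acc 0, east 0, south 0
  cycle 1: PE[0][1] → acc 8, east 8, south 1
  cycle 2: PE[0][1] → acc 24, east 4, south 4
  cycle 3: PE[0][1] → acc 24, east 0, south 0
Under RS (2×2), PE[0][1]:
  cycle 0: PE[0][1] → acc 0, east 0, south 0
  cycle 1: PE[0][1] → acc 52, east 52, south 3
  cycle 2: PE[0][1] → acc 24, east 24, south 4
  cycle 3: PE[0][1] → acc 0, east 0, south 0

dataflow = OS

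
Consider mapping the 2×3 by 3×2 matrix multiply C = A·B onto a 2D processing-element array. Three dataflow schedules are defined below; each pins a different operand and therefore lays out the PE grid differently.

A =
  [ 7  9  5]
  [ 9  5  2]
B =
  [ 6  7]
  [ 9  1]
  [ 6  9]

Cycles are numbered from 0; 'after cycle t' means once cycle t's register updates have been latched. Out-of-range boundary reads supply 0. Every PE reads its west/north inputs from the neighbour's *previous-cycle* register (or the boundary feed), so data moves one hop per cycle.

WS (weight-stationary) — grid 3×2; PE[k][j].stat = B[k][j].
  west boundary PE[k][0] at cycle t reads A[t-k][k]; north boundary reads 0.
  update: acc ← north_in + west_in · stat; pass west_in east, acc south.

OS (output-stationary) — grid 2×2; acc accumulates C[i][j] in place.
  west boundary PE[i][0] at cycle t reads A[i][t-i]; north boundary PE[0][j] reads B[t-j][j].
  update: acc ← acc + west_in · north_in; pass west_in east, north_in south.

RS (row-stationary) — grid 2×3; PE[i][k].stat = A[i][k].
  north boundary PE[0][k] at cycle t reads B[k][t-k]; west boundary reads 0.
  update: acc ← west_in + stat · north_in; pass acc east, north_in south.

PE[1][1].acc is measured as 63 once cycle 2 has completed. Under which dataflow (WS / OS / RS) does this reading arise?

dataflow = OS

WS [3×2] PE[1][1] across cycles:
  [0] (1,1) acc=0 (h:0 v:0)
  [1] (1,1) acc=0 (h:0 v:0)
  [2] (1,1) acc=58 (h:9 v:58)
OS [2×2] PE[1][1] across cycles:
  [0] (1,1) acc=0 (h:0 v:0)
  [1] (1,1) acc=0 (h:0 v:0)
  [2] (1,1) acc=63 (h:9 v:7)
RS [2×3] PE[1][1] across cycles:
  [0] (1,1) acc=0 (h:0 v:0)
  [1] (1,1) acc=0 (h:0 v:0)
  [2] (1,1) acc=99 (h:99 v:9)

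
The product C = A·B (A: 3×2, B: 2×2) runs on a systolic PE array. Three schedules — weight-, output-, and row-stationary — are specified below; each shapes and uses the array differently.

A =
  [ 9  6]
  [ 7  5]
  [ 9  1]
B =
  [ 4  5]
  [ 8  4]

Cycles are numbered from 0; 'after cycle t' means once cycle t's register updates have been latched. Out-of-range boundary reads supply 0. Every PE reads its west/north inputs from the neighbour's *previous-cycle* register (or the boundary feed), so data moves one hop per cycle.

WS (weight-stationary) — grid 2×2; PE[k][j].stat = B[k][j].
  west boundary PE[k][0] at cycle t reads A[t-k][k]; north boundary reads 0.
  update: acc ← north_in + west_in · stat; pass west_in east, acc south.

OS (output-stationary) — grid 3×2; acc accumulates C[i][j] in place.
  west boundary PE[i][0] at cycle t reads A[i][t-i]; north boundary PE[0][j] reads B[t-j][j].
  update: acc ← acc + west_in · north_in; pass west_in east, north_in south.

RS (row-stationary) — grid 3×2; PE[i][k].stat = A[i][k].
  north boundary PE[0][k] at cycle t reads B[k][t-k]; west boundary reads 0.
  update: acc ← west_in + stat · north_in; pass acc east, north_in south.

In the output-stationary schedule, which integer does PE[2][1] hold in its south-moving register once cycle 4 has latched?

register = 4

OS on a 3×2 grid — tracing PE[2][1] and its feeders:
  c0 r1c1: 0 / 0 / 0
  c0 r2c0: 0 / 0 / 0
  c0 r2c1: 0 / 0 / 0
  c1 r1c1: 0 / 0 / 0
  c1 r2c0: 0 / 0 / 0
  c1 r2c1: 0 / 0 / 0
  c2 r1c1: 35 / 7 / 5
  c2 r2c0: 36 / 9 / 4
  c2 r2c1: 0 / 0 / 0
  c3 r1c1: 55 / 5 / 4
  c3 r2c0: 44 / 1 / 8
  c3 r2c1: 45 / 9 / 5
  c4 r1c1: 55 / 0 / 0
  c4 r2c0: 44 / 0 / 0
  c4 r2c1: 49 / 1 / 4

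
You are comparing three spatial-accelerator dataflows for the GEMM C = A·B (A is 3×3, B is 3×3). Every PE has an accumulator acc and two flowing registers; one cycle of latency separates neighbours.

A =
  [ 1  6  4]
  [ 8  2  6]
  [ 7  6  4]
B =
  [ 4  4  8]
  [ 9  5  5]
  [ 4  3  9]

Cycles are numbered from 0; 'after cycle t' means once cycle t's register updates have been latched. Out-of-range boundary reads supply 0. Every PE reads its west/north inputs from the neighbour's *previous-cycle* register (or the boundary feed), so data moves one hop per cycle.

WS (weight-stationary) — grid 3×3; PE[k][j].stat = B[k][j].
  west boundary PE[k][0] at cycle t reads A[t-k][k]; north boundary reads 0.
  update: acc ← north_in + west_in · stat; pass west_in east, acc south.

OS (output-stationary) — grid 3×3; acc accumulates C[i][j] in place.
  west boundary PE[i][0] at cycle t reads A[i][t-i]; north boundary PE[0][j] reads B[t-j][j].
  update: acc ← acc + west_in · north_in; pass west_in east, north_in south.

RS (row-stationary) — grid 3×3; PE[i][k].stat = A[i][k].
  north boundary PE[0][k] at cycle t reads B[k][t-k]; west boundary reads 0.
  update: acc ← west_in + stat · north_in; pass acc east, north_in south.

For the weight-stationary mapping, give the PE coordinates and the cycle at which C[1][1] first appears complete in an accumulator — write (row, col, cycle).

WS — PE[2][1] is where C[1][1] collects:
  cycle 0: PE[2][1] → acc 0, east 0, south 0
  cycle 1: PE[2][1] → acc 0, east 0, south 0
  cycle 2: PE[2][1] → acc 0, east 0, south 0
  cycle 3: PE[2][1] → acc 46, east 4, south 46
  cycle 4: PE[2][1] → acc 60, east 6, south 60

(row, col, cycle) = (2, 1, 4)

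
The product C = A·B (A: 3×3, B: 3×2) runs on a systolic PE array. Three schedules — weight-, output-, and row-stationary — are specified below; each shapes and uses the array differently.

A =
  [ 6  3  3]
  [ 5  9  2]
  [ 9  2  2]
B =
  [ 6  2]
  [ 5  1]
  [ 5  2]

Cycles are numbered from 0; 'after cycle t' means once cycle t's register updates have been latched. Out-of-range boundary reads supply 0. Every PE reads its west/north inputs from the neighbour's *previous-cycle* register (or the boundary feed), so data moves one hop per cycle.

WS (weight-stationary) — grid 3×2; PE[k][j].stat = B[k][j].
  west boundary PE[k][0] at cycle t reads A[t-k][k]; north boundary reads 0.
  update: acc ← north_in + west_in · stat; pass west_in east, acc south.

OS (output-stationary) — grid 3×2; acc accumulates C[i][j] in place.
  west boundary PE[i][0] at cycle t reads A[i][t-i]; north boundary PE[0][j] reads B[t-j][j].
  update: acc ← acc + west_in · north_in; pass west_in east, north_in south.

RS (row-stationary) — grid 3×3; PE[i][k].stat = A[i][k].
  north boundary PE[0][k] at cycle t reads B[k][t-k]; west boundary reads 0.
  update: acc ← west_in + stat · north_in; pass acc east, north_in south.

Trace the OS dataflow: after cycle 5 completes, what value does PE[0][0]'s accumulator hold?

PE[0][0].acc = 66

OS 3×2: PE[0][0] cycle-by-cycle (with neighbour feeds):
  [0] (0,0) acc=36 (h:6 v:6)
  [1] (0,0) acc=51 (h:3 v:5)
  [2] (0,0) acc=66 (h:3 v:5)
  [3] (0,0) acc=66 (h:0 v:0)
  [4] (0,0) acc=66 (h:0 v:0)
  [5] (0,0) acc=66 (h:0 v:0)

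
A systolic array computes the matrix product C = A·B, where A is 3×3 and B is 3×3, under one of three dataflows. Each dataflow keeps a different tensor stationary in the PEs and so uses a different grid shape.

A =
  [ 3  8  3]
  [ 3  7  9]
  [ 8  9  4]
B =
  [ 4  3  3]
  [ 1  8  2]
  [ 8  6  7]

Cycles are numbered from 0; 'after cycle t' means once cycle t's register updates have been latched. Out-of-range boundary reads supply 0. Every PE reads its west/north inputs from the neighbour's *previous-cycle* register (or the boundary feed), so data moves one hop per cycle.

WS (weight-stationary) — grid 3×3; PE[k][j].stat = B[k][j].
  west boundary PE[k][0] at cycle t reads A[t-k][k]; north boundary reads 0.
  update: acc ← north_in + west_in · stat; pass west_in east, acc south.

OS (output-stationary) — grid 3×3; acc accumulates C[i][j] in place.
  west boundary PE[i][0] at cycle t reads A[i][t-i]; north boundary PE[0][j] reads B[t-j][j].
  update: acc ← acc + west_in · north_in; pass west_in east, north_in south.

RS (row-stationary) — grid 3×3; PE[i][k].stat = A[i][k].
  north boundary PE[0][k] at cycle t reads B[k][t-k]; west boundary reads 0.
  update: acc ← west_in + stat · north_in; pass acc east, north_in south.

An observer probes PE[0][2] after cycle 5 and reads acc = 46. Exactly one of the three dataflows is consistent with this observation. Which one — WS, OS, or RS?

dataflow = OS

Under WS (3×3), PE[0][2]:
  after 0 — PE[0][2] acc=0, pass-E 0, pass-S 0
  after 1 — PE[0][2] acc=0, pass-E 0, pass-S 0
  after 2 — PE[0][2] acc=9, pass-E 3, pass-S 9
  after 3 — PE[0][2] acc=9, pass-E 3, pass-S 9
  after 4 — PE[0][2] acc=24, pass-E 8, pass-S 24
  after 5 — PE[0][2] acc=0, pass-E 0, pass-S 0
Under OS (3×3), PE[0][2]:
  after 0 — PE[0][2] acc=0, pass-E 0, pass-S 0
  after 1 — PE[0][2] acc=0, pass-E 0, pass-S 0
  after 2 — PE[0][2] acc=9, pass-E 3, pass-S 3
  after 3 — PE[0][2] acc=25, pass-E 8, pass-S 2
  after 4 — PE[0][2] acc=46, pass-E 3, pass-S 7
  after 5 — PE[0][2] acc=46, pass-E 0, pass-S 0
Under RS (3×3), PE[0][2]:
  after 0 — PE[0][2] acc=0, pass-E 0, pass-S 0
  after 1 — PE[0][2] acc=0, pass-E 0, pass-S 0
  after 2 — PE[0][2] acc=44, pass-E 44, pass-S 8
  after 3 — PE[0][2] acc=91, pass-E 91, pass-S 6
  after 4 — PE[0][2] acc=46, pass-E 46, pass-S 7
  after 5 — PE[0][2] acc=0, pass-E 0, pass-S 0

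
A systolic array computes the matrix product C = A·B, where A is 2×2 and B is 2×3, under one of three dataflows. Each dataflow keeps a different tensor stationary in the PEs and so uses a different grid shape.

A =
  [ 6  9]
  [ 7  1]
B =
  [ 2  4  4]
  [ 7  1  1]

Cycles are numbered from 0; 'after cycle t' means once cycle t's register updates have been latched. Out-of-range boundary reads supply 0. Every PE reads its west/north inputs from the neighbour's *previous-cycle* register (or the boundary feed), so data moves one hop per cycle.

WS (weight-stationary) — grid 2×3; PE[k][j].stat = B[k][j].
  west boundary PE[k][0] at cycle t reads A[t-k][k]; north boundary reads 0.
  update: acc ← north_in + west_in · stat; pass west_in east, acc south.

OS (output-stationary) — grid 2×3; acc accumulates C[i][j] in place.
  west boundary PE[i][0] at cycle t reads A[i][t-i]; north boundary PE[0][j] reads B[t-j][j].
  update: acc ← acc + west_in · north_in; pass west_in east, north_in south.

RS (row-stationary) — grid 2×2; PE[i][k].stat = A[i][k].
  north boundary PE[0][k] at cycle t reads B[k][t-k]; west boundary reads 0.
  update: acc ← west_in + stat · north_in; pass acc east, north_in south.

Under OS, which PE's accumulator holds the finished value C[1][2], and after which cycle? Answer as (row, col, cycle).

OS — PE[1][2] is where C[1][2] collects:
  0: (1,2).acc=0  regs=<0,0>
  1: (1,2).acc=0  regs=<0,0>
  2: (1,2).acc=0  regs=<0,0>
  3: (1,2).acc=28  regs=<7,4>
  4: (1,2).acc=29  regs=<1,1>

(row, col, cycle) = (1, 2, 4)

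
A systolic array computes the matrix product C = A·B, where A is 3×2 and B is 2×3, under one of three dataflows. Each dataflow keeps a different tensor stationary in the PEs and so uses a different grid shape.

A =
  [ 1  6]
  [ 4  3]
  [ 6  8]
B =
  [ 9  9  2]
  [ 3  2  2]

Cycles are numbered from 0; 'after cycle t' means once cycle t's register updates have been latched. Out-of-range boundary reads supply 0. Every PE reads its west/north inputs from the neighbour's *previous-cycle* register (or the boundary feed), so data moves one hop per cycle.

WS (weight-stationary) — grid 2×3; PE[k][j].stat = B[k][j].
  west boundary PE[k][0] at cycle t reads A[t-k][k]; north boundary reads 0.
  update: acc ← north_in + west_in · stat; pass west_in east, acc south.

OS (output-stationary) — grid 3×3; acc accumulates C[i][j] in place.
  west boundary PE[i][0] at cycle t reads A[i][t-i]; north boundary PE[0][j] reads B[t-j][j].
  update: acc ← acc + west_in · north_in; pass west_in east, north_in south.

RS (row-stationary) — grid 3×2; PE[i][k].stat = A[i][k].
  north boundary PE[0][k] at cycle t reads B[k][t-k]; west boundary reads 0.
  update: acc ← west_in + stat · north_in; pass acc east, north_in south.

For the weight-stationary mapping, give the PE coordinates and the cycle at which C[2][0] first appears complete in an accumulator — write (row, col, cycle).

Under WS, C[2][0] lands at PE[1][0]:
  0: (1,0).acc=0  regs=<0,0>
  1: (1,0).acc=27  regs=<6,27>
  2: (1,0).acc=45  regs=<3,45>
  3: (1,0).acc=78  regs=<8,78>

(row, col, cycle) = (1, 0, 3)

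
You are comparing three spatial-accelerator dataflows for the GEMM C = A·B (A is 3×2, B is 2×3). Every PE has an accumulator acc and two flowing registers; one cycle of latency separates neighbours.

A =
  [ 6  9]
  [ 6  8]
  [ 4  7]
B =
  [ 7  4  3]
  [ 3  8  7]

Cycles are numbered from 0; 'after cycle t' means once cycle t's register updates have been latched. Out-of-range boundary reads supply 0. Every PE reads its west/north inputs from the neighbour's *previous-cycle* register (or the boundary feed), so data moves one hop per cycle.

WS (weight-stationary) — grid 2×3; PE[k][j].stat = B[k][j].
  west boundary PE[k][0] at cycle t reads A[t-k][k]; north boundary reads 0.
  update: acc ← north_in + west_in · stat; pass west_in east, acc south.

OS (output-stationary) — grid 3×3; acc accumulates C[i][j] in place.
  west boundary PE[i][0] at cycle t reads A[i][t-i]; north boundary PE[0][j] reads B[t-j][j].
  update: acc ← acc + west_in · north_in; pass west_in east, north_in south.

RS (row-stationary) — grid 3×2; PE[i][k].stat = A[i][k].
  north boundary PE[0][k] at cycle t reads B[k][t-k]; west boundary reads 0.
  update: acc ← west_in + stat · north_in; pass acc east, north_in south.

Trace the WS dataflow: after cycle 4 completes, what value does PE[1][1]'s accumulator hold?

WS 2×3: PE[1][1] cycle-by-cycle (with neighbour feeds):
  cycle 0: PE[0][1] → acc 0, east 0, south 0
  cycle 0: PE[1][0] → acc 0, east 0, south 0
  cycle 0: PE[1][1] → acc 0, east 0, south 0
  cycle 1: PE[0][1] → acc 24, east 6, south 24
  cycle 1: PE[1][0] → acc 69, east 9, south 69
  cycle 1: PE[1][1] → acc 0, east 0, south 0
  cycle 2: PE[0][1] → acc 24, east 6, south 24
  cycle 2: PE[1][0] → acc 66, east 8, south 66
  cycle 2: PE[1][1] → acc 96, east 9, south 96
  cycle 3: PE[0][1] → acc 16, east 4, south 16
  cycle 3: PE[1][0] → acc 49, east 7, south 49
  cycle 3: PE[1][1] → acc 88, east 8, south 88
  cycle 4: PE[0][1] → acc 0, east 0, south 0
  cycle 4: PE[1][0] → acc 0, east 0, south 0
  cycle 4: PE[1][1] → acc 72, east 7, south 72

PE[1][1].acc = 72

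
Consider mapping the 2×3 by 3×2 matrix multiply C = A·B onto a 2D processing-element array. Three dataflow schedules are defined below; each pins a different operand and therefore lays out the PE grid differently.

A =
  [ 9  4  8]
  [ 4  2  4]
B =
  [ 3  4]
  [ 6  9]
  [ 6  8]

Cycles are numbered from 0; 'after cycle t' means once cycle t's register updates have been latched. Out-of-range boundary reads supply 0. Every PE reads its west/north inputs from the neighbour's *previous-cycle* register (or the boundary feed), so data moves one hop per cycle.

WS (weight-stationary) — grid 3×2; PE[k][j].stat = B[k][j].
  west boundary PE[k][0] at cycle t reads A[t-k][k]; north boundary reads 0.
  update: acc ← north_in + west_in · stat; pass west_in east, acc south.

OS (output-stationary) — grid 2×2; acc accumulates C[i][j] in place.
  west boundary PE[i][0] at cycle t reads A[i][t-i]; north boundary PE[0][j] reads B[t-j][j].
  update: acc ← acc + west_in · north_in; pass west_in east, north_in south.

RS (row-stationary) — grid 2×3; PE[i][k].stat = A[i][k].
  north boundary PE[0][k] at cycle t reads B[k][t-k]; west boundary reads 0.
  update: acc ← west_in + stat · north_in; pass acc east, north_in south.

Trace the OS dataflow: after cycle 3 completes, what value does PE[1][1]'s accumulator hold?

PE[1][1].acc = 34

Tracing OS — 2×2 array, target PE[1][1]:
  @0  [0,1]  acc 0  |  →0  ↓0
  @0  [1,0]  acc 0  |  →0  ↓0
  @0  [1,1]  acc 0  |  →0  ↓0
  @1  [0,1]  acc 36  |  →9  ↓4
  @1  [1,0]  acc 12  |  →4  ↓3
  @1  [1,1]  acc 0  |  →0  ↓0
  @2  [0,1]  acc 72  |  →4  ↓9
  @2  [1,0]  acc 24  |  →2  ↓6
  @2  [1,1]  acc 16  |  →4  ↓4
  @3  [0,1]  acc 136  |  →8  ↓8
  @3  [1,0]  acc 48  |  →4  ↓6
  @3  [1,1]  acc 34  |  →2  ↓9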